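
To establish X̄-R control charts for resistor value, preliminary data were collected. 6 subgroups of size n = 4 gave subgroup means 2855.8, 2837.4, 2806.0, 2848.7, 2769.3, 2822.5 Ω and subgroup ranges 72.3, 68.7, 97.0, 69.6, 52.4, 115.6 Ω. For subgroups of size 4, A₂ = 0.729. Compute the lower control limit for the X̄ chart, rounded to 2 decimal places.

2765.50

X̄̄ = (2855.8 + 2837.4 + 2806.0 + 2848.7 + 2769.3 + 2822.5) / 6 = 16939.7000 / 6 = 2823.2833
R̄ = (72.3 + 68.7 + 97.0 + 69.6 + 52.4 + 115.6) / 6 = 475.6000 / 6 = 79.2667
LCL = X̄̄ − A₂·R̄ = 2823.2833 − 0.729 × 79.2667 = 2765.4979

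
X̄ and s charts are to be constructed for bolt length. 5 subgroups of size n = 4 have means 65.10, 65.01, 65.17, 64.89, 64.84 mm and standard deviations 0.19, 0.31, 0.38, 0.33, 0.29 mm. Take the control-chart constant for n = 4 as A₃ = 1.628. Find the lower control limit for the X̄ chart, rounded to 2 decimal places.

X̄̄ = (65.10 + 65.01 + 65.17 + 64.89 + 64.84) / 5 = 65.0020
s̄ = (0.19 + 0.31 + 0.38 + 0.33 + 0.29) / 5 = 0.3000
LCL = X̄̄ − A₃·s̄ = 65.0020 − 1.628 × 0.3000 = 64.5136

64.51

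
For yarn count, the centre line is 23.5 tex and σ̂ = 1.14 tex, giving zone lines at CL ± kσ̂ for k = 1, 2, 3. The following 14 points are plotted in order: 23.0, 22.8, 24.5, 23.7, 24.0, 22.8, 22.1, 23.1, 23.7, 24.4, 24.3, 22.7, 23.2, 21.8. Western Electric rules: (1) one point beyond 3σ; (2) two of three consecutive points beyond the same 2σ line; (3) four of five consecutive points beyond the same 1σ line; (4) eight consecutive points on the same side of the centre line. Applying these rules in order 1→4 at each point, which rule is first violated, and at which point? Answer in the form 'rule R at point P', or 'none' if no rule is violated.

none

Zone of each point (C = within 1σ̂, B = 1σ̂–2σ̂, A = 2σ̂–3σ̂, * = beyond 3σ̂; sign = side of CL): 1:-C, 2:-C, 3:+C, 4:+C, 5:+C, 6:-C, 7:-B, 8:-C, 9:+C, 10:+C, 11:+C, 12:-C, 13:-C, 14:-B
No rule fires across all 14 points.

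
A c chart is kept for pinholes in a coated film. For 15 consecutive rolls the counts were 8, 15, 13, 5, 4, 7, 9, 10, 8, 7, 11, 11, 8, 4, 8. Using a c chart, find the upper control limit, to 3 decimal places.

17.297

c̄ = (8 + 15 + 13 + 5 + 4 + 7 + 9 + 10 + 8 + 7 + 11 + 11 + 8 + 4 + 8) / 15 = 128 / 15 = 8.5333
UCL = c̄ + 3√c̄ = 8.5333 + 3 × √8.5333 = 8.5333 + 3 × 2.9212 = 17.2969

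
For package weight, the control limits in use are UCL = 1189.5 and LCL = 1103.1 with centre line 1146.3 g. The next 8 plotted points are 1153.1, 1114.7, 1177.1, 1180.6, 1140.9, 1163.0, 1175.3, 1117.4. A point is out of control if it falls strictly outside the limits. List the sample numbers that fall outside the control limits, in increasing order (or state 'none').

none

All 8 points lie within [1103.1, 1189.5].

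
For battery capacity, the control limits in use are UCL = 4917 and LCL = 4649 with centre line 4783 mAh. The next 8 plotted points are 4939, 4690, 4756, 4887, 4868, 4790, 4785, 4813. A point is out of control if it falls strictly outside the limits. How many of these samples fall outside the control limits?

Compare each point to [4649, 4917]: sample 1 = 4939 > UCL.

1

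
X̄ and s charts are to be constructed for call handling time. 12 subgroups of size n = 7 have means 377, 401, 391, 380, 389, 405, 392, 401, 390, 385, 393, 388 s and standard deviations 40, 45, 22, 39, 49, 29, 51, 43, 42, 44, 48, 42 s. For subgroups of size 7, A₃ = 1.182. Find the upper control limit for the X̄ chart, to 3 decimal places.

X̄̄ = (377 + 401 + 391 + 380 + 389 + 405 + 392 + 401 + 390 + 385 + 393 + 388) / 12 = 391.0000
s̄ = (40 + 45 + 22 + 39 + 49 + 29 + 51 + 43 + 42 + 44 + 48 + 42) / 12 = 41.1667
UCL = X̄̄ + A₃·s̄ = 391.0000 + 1.182 × 41.1667 = 439.6590

439.659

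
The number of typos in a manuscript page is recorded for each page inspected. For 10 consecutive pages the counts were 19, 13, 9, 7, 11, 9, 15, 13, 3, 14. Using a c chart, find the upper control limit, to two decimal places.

21.38

c̄ = (19 + 13 + 9 + 7 + 11 + 9 + 15 + 13 + 3 + 14) / 10 = 113 / 10 = 11.3000
UCL = c̄ + 3√c̄ = 11.3000 + 3 × √11.3000 = 11.3000 + 3 × 3.3615 = 21.3846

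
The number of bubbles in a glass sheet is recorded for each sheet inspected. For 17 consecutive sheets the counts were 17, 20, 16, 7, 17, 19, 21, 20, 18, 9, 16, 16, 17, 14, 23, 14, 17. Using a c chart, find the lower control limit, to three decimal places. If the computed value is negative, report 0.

c̄ = (17 + 20 + 16 + 7 + 17 + 19 + 21 + 20 + 18 + 9 + 16 + 16 + 17 + 14 + 23 + 14 + 17) / 17 = 281 / 17 = 16.5294
LCL = c̄ − 3√c̄ = 16.5294 − 3 × 4.0656 = 4.3325

4.332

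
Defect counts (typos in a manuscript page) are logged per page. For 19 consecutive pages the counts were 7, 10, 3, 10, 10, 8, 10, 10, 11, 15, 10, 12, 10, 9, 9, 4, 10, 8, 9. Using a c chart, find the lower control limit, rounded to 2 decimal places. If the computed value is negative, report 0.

c̄ = (7 + 10 + 3 + 10 + 10 + 8 + 10 + 10 + 11 + 15 + 10 + 12 + 10 + 9 + 9 + 4 + 10 + 8 + 9) / 19 = 175 / 19 = 9.2105
LCL = c̄ − 3√c̄ = 9.2105 − 3 × 3.0349 = 0.1059

0.11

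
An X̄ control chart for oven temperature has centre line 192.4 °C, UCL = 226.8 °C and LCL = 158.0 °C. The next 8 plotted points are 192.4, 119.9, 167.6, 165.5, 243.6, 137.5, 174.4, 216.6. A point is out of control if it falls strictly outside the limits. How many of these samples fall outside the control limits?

Compare each point to [158.0, 226.8]: sample 2 = 119.9 < LCL; sample 5 = 243.6 > UCL; sample 6 = 137.5 < LCL.

3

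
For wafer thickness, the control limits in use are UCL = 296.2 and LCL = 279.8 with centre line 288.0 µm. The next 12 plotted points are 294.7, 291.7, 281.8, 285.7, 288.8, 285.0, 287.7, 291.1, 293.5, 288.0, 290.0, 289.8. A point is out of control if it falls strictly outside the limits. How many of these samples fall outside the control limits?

0

All 12 points lie within [279.8, 296.2].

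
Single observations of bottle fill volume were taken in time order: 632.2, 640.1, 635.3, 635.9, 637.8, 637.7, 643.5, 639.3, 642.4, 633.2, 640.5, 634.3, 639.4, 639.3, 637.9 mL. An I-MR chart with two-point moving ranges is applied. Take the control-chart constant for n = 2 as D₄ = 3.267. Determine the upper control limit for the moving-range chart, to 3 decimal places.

Moving ranges: 7.9, 4.8, 0.6, 1.9, 0.1, 5.8, 4.2, 3.1, 9.2, 7.3, 6.2, 5.1, 0.1, 1.4; M̄R̄ = 57.7000 / 14 = 4.1214
UCL_MR = D₄·M̄R̄ = 3.267 × 4.1214 = 13.4647

13.465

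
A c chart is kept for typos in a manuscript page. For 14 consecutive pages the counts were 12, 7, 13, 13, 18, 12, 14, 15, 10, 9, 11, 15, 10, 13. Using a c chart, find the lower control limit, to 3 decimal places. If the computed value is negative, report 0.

c̄ = (12 + 7 + 13 + 13 + 18 + 12 + 14 + 15 + 10 + 9 + 11 + 15 + 10 + 13) / 14 = 172 / 14 = 12.2857
LCL = c̄ − 3√c̄ = 12.2857 − 3 × 3.5051 = 1.7704

1.770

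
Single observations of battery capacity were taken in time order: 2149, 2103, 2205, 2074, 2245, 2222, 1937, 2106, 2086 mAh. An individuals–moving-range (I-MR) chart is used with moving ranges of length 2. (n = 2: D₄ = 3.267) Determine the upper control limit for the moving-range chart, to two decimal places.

Moving ranges: 46, 102, 131, 171, 23, 285, 169, 20; M̄R̄ = 947.0000 / 8 = 118.3750
UCL_MR = D₄·M̄R̄ = 3.267 × 118.3750 = 386.7311

386.73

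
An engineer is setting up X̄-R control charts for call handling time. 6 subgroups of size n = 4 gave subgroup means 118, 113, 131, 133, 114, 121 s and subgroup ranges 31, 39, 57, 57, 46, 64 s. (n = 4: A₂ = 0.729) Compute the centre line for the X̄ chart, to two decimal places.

121.67

X̄̄ = (118 + 113 + 131 + 133 + 114 + 121) / 6 = 730.0000 / 6 = 121.6667
CL = X̄̄ = 121.6667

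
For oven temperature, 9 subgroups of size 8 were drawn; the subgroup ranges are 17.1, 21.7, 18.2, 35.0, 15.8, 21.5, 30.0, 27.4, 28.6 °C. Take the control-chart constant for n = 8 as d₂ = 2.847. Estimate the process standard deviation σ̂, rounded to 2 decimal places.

R̄ = (17.1 + 21.7 + 18.2 + 35.0 + 15.8 + 21.5 + 30.0 + 27.4 + 28.6) / 9 = 23.9222
σ̂ = R̄ / d₂ = 23.9222 / 2.847 = 8.4026

8.40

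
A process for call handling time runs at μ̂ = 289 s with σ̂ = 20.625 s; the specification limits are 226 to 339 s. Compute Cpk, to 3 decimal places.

0.808

Cpu = (USL − μ̂) / (3σ̂) = (339 − 289) / (3 × 20.625) = 0.8081; Cpl = (μ̂ − LSL) / (3σ̂) = (289 − 226) / (3 × 20.625) = 1.0182; Cpk = min(Cpu, Cpl) = 0.8081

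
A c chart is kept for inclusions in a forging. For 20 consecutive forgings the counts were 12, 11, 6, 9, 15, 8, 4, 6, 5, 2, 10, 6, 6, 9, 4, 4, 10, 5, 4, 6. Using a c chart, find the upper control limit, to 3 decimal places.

c̄ = (12 + 11 + 6 + 9 + 15 + 8 + 4 + 6 + 5 + 2 + 10 + 6 + 6 + 9 + 4 + 4 + 10 + 5 + 4 + 6) / 20 = 142 / 20 = 7.1000
UCL = c̄ + 3√c̄ = 7.1000 + 3 × √7.1000 = 7.1000 + 3 × 2.6646 = 15.0937

15.094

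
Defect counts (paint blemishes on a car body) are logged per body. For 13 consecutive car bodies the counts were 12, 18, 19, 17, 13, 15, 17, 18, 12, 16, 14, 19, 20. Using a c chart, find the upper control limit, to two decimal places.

c̄ = (12 + 18 + 19 + 17 + 13 + 15 + 17 + 18 + 12 + 16 + 14 + 19 + 20) / 13 = 210 / 13 = 16.1538
UCL = c̄ + 3√c̄ = 16.1538 + 3 × √16.1538 = 16.1538 + 3 × 4.0192 = 28.2114

28.21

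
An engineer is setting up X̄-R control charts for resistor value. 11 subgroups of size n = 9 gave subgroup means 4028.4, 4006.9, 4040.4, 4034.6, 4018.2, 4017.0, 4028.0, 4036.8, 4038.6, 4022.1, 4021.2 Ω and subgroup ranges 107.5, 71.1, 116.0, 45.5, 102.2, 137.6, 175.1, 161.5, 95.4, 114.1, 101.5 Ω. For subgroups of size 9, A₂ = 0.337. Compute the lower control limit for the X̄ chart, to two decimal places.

X̄̄ = (4028.4 + 4006.9 + 4040.4 + 4034.6 + 4018.2 + 4017.0 + 4028.0 + 4036.8 + 4038.6 + 4022.1 + 4021.2) / 11 = 44292.2000 / 11 = 4026.5636
R̄ = (107.5 + 71.1 + 116.0 + 45.5 + 102.2 + 137.6 + 175.1 + 161.5 + 95.4 + 114.1 + 101.5) / 11 = 1227.5000 / 11 = 111.5909
LCL = X̄̄ − A₂·R̄ = 4026.5636 − 0.337 × 111.5909 = 3988.9575

3988.96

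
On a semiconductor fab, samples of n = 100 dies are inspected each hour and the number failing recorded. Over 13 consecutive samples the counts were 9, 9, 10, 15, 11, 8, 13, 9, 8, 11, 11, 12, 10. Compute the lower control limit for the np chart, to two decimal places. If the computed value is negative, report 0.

p̄ = Σdᵢ / (k·n) = 136 / (13 × 100) = 0.10462
LCL = np̄ − 3·√(np̄(1−p̄)) = 10.4615 − 3 × 3.0606 = 1.2798

1.28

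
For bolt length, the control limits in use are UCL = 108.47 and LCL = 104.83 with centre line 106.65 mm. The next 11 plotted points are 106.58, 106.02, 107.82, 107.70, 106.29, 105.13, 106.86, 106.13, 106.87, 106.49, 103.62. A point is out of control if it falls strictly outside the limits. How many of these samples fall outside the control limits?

1

Compare each point to [104.83, 108.47]: sample 11 = 103.62 < LCL.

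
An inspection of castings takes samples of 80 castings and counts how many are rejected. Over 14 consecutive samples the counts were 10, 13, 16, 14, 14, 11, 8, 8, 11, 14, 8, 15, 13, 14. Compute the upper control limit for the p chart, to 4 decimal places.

p̄ = Σdᵢ / (k·n) = 169 / (14 × 80) = 0.15089
UCL = p̄ + 3·√(p̄(1−p̄)/n) = 0.15089 + 3 × √(0.15089×0.84911/80) = 0.15089 + 3 × 0.04002 = 0.27095

0.2710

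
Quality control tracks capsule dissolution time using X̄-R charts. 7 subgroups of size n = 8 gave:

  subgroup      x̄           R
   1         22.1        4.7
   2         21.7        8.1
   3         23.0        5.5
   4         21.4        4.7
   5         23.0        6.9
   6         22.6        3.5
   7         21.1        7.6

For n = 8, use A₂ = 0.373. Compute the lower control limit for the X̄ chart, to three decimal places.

19.944

X̄̄ = (22.1 + 21.7 + 23.0 + 21.4 + 23.0 + 22.6 + 21.1) / 7 = 154.9000 / 7 = 22.1286
R̄ = (4.7 + 8.1 + 5.5 + 4.7 + 6.9 + 3.5 + 7.6) / 7 = 41.0000 / 7 = 5.8571
LCL = X̄̄ − A₂·R̄ = 22.1286 − 0.373 × 5.8571 = 19.9439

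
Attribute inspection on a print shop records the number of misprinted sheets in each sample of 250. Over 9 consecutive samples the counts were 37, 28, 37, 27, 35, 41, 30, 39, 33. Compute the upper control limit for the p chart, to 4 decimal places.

0.2016

p̄ = Σdᵢ / (k·n) = 307 / (9 × 250) = 0.13644
UCL = p̄ + 3·√(p̄(1−p̄)/n) = 0.13644 + 3 × √(0.13644×0.86356/250) = 0.13644 + 3 × 0.02171 = 0.20157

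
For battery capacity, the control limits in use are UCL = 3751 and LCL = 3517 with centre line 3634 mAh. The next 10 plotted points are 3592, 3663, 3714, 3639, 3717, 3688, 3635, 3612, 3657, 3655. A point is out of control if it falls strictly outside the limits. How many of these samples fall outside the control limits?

0

All 10 points lie within [3517, 3751].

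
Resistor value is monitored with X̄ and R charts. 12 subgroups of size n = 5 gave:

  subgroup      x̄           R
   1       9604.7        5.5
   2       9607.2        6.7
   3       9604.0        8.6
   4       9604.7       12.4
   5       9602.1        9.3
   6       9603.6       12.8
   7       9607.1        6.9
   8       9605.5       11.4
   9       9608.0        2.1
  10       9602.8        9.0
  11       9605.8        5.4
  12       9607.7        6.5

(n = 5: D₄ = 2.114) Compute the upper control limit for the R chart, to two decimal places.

R̄ = (5.5 + 6.7 + 8.6 + 12.4 + 9.3 + 12.8 + 6.9 + 11.4 + 2.1 + 9.0 + 5.4 + 6.5) / 12 = 96.6000 / 12 = 8.0500
UCL_R = D₄·R̄ = 2.114 × 8.0500 = 17.0177

17.02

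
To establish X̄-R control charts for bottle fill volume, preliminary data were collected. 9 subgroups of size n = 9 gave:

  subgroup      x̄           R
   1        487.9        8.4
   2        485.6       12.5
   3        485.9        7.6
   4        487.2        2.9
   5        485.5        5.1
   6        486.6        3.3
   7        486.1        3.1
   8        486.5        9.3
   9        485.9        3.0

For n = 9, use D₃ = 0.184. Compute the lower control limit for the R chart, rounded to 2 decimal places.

R̄ = (8.4 + 12.5 + 7.6 + 2.9 + 5.1 + 3.3 + 3.1 + 9.3 + 3.0) / 9 = 55.2000 / 9 = 6.1333
LCL_R = D₃·R̄ = 0.184 × 6.1333 = 1.1285

1.13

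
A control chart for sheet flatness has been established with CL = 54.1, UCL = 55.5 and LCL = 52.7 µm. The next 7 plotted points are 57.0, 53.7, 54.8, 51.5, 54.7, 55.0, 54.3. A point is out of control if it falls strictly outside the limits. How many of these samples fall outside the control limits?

2

Compare each point to [52.7, 55.5]: sample 1 = 57.0 > UCL; sample 4 = 51.5 < LCL.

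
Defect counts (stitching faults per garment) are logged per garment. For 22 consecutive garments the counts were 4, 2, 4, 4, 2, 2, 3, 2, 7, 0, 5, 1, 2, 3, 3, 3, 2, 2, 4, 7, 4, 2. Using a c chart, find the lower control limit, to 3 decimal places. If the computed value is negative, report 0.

c̄ = (4 + 2 + 4 + 4 + 2 + 2 + 3 + 2 + 7 + 0 + 5 + 1 + 2 + 3 + 3 + 3 + 2 + 2 + 4 + 7 + 4 + 2) / 22 = 68 / 22 = 3.0909
LCL = c̄ − 3√c̄ = 3.0909 − 3 × 1.7581 = -2.1834 → 0 (cannot be negative)

0.000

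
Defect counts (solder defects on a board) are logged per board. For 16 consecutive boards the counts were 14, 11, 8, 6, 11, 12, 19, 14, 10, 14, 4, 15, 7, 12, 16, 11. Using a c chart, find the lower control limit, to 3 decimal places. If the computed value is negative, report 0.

c̄ = (14 + 11 + 8 + 6 + 11 + 12 + 19 + 14 + 10 + 14 + 4 + 15 + 7 + 12 + 16 + 11) / 16 = 184 / 16 = 11.5000
LCL = c̄ − 3√c̄ = 11.5000 − 3 × 3.3912 = 1.3265

1.327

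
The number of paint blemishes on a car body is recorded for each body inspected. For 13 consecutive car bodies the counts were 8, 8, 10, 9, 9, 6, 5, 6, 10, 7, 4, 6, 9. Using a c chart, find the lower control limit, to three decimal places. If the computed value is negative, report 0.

0.000

c̄ = (8 + 8 + 10 + 9 + 9 + 6 + 5 + 6 + 10 + 7 + 4 + 6 + 9) / 13 = 97 / 13 = 7.4615
LCL = c̄ − 3√c̄ = 7.4615 − 3 × 2.7316 = -0.7332 → 0 (cannot be negative)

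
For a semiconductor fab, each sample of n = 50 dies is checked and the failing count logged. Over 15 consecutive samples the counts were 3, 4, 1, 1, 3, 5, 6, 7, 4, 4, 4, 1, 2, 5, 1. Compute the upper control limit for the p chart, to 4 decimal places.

0.1748

p̄ = Σdᵢ / (k·n) = 51 / (15 × 50) = 0.06800
UCL = p̄ + 3·√(p̄(1−p̄)/n) = 0.06800 + 3 × √(0.06800×0.93200/50) = 0.06800 + 3 × 0.03560 = 0.17481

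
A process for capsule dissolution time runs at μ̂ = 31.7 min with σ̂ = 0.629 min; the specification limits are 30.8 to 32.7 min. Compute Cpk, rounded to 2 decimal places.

Cpu = (USL − μ̂) / (3σ̂) = (32.7 − 31.7) / (3 × 0.629) = 0.5299; Cpl = (μ̂ − LSL) / (3σ̂) = (31.7 − 30.8) / (3 × 0.629) = 0.4769; Cpk = min(Cpu, Cpl) = 0.4769

0.48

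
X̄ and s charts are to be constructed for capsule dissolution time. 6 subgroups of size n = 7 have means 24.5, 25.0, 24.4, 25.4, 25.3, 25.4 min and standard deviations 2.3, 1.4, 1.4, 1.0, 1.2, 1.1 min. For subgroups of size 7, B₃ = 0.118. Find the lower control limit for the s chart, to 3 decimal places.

0.165

s̄ = (2.3 + 1.4 + 1.4 + 1.0 + 1.2 + 1.1) / 6 = 1.4000
LCL_s = B₃·s̄ = 0.118 × 1.4000 = 0.1652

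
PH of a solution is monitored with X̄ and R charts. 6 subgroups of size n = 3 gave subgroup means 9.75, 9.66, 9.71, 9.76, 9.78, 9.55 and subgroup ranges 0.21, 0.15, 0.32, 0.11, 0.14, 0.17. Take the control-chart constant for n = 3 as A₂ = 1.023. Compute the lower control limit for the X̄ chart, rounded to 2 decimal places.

9.51

X̄̄ = (9.75 + 9.66 + 9.71 + 9.76 + 9.78 + 9.55) / 6 = 58.2100 / 6 = 9.7017
R̄ = (0.21 + 0.15 + 0.32 + 0.11 + 0.14 + 0.17) / 6 = 1.1000 / 6 = 0.1833
LCL = X̄̄ − A₂·R̄ = 9.7017 − 1.023 × 0.1833 = 9.5141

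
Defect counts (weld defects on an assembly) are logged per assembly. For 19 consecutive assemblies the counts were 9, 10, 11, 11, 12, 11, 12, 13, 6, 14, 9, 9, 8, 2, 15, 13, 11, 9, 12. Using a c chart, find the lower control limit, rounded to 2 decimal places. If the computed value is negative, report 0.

c̄ = (9 + 10 + 11 + 11 + 12 + 11 + 12 + 13 + 6 + 14 + 9 + 9 + 8 + 2 + 15 + 13 + 11 + 9 + 12) / 19 = 197 / 19 = 10.3684
LCL = c̄ − 3√c̄ = 10.3684 − 3 × 3.2200 = 0.7084

0.71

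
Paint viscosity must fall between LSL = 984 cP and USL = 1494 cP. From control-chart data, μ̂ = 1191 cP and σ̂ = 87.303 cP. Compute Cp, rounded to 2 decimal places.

0.97

Cp = (USL − LSL) / (6σ̂) = (1494 − 984) / (6 × 87.303) = 510.0000 / 523.8180 = 0.9736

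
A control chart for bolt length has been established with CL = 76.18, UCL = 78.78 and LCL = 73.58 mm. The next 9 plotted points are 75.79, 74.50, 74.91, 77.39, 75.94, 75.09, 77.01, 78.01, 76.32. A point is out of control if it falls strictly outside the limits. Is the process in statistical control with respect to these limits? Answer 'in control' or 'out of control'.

All 9 points lie within [73.58, 78.78].

in control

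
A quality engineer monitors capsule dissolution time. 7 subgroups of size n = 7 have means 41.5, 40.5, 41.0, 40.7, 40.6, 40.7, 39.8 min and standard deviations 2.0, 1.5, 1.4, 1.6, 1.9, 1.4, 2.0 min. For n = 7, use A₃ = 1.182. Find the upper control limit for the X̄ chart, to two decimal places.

42.68

X̄̄ = (41.5 + 40.5 + 41.0 + 40.7 + 40.6 + 40.7 + 39.8) / 7 = 40.6857
s̄ = (2.0 + 1.5 + 1.4 + 1.6 + 1.9 + 1.4 + 2.0) / 7 = 1.6857
UCL = X̄̄ + A₃·s̄ = 40.6857 + 1.182 × 1.6857 = 42.6782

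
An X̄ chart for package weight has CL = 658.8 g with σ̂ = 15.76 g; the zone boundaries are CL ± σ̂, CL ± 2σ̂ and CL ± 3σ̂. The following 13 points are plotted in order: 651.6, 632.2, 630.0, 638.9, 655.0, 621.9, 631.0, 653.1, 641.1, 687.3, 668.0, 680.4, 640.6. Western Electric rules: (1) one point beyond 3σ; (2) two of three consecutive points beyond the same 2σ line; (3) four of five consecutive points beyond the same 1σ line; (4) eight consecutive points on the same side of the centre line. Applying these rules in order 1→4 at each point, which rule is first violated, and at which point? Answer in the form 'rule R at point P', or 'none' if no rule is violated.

rule 3 at point 6

Zone of each point (C = within 1σ̂, B = 1σ̂–2σ̂, A = 2σ̂–3σ̂, * = beyond 3σ̂; sign = side of CL): 1:-C, 2:-B, 3:-B, 4:-B, 5:-C, 6:-A, 7:-B, 8:-C, 9:-B, 10:+B, 11:+C, 12:+B, 13:-B
Rule 3 (four of five consecutive points beyond the same 1σ limit) is satisfied at point 6.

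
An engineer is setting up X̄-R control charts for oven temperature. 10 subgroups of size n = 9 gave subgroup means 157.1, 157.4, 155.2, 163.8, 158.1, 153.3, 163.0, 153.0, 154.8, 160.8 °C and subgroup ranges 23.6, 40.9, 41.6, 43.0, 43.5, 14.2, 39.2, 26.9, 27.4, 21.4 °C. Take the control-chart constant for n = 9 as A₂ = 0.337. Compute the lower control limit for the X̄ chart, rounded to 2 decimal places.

146.81

X̄̄ = (157.1 + 157.4 + 155.2 + 163.8 + 158.1 + 153.3 + 163.0 + 153.0 + 154.8 + 160.8) / 10 = 1576.5000 / 10 = 157.6500
R̄ = (23.6 + 40.9 + 41.6 + 43.0 + 43.5 + 14.2 + 39.2 + 26.9 + 27.4 + 21.4) / 10 = 321.7000 / 10 = 32.1700
LCL = X̄̄ − A₂·R̄ = 157.6500 − 0.337 × 32.1700 = 146.8087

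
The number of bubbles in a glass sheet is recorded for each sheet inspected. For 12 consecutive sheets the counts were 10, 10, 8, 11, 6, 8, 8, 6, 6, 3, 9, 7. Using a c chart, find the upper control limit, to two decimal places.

15.97

c̄ = (10 + 10 + 8 + 11 + 6 + 8 + 8 + 6 + 6 + 3 + 9 + 7) / 12 = 92 / 12 = 7.6667
UCL = c̄ + 3√c̄ = 7.6667 + 3 × √7.6667 = 7.6667 + 3 × 2.7689 = 15.9733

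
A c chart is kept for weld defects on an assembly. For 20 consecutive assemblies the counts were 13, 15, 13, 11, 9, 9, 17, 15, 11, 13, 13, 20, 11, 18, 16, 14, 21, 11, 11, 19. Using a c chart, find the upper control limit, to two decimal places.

25.22

c̄ = (13 + 15 + 13 + 11 + 9 + 9 + 17 + 15 + 11 + 13 + 13 + 20 + 11 + 18 + 16 + 14 + 21 + 11 + 11 + 19) / 20 = 280 / 20 = 14.0000
UCL = c̄ + 3√c̄ = 14.0000 + 3 × √14.0000 = 14.0000 + 3 × 3.7417 = 25.2250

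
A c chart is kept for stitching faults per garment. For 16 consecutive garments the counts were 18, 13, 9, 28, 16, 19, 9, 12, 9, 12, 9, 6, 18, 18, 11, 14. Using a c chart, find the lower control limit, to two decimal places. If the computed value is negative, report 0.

c̄ = (18 + 13 + 9 + 28 + 16 + 19 + 9 + 12 + 9 + 12 + 9 + 6 + 18 + 18 + 11 + 14) / 16 = 221 / 16 = 13.8125
LCL = c̄ − 3√c̄ = 13.8125 − 3 × 3.7165 = 2.6629

2.66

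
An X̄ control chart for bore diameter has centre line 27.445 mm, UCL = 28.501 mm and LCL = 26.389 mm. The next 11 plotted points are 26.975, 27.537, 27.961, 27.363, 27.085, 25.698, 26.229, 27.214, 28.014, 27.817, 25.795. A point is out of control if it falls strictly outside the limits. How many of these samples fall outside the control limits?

3

Compare each point to [26.389, 28.501]: sample 6 = 25.698 < LCL; sample 7 = 26.229 < LCL; sample 11 = 25.795 < LCL.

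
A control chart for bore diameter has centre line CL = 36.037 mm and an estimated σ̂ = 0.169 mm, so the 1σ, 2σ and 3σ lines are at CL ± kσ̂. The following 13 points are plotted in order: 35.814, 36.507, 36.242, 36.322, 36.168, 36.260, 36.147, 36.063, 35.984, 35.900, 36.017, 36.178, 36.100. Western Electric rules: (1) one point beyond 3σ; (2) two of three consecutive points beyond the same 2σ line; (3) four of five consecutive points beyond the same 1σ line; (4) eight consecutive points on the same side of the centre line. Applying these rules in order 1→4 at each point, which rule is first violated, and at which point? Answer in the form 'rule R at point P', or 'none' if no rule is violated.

rule 3 at point 6

Zone of each point (C = within 1σ̂, B = 1σ̂–2σ̂, A = 2σ̂–3σ̂, * = beyond 3σ̂; sign = side of CL): 1:-B, 2:+A, 3:+B, 4:+B, 5:+C, 6:+B, 7:+C, 8:+C, 9:-C, 10:-C, 11:-C, 12:+C, 13:+C
Rule 3 (four of five consecutive points beyond the same 1σ limit) is satisfied at point 6.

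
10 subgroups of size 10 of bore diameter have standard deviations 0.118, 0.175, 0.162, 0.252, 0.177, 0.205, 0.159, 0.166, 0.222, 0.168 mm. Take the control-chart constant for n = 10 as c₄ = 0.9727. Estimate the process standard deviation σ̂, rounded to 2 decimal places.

0.19

s̄ = (0.118 + 0.175 + 0.162 + 0.252 + 0.177 + 0.205 + 0.159 + 0.166 + 0.222 + 0.168) / 10 = 0.1804
σ̂ = s̄ / c₄ = 0.1804 / 0.9727 = 0.1855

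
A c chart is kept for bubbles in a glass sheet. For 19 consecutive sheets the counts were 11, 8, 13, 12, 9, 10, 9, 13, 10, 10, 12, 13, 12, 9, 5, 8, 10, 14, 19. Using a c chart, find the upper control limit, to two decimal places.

20.80

c̄ = (11 + 8 + 13 + 12 + 9 + 10 + 9 + 13 + 10 + 10 + 12 + 13 + 12 + 9 + 5 + 8 + 10 + 14 + 19) / 19 = 207 / 19 = 10.8947
UCL = c̄ + 3√c̄ = 10.8947 + 3 × √10.8947 = 10.8947 + 3 × 3.3007 = 20.7969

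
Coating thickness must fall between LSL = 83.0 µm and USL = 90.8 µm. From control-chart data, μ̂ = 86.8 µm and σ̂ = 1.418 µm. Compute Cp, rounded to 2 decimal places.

Cp = (USL − LSL) / (6σ̂) = (90.8 − 83.0) / (6 × 1.418) = 7.8000 / 8.5080 = 0.9168

0.92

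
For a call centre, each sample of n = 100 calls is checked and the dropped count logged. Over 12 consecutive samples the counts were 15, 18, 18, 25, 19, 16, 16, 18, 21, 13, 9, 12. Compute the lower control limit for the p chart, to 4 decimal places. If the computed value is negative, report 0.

p̄ = Σdᵢ / (k·n) = 200 / (12 × 100) = 0.16667
LCL = p̄ − 3·√(p̄(1−p̄)/n) = 0.16667 − 3 × 0.03727 = 0.05486

0.0549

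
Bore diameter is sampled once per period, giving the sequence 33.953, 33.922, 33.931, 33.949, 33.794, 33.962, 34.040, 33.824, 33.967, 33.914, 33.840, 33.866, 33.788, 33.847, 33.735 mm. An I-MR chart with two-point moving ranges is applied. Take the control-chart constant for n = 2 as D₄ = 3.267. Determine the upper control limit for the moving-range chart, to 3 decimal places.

0.285

Moving ranges: 0.031, 0.009, 0.018, 0.155, 0.168, 0.078, 0.216, 0.143, 0.053, 0.074, 0.026, 0.078, 0.059, 0.112; M̄R̄ = 1.2200 / 14 = 0.0871
UCL_MR = D₄·M̄R̄ = 3.267 × 0.0871 = 0.2847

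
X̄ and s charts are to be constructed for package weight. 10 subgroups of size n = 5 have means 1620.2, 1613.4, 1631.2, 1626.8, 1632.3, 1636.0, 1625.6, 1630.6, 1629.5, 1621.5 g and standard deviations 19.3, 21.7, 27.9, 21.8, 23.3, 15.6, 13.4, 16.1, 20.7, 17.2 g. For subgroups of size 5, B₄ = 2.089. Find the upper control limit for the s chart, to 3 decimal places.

s̄ = (19.3 + 21.7 + 27.9 + 21.8 + 23.3 + 15.6 + 13.4 + 16.1 + 20.7 + 17.2) / 10 = 19.7000
UCL_s = B₄·s̄ = 2.089 × 19.7000 = 41.1533

41.153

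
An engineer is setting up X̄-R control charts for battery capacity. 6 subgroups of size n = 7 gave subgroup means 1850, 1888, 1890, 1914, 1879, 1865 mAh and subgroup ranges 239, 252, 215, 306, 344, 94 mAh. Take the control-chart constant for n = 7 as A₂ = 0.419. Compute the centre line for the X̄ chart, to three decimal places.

X̄̄ = (1850 + 1888 + 1890 + 1914 + 1879 + 1865) / 6 = 11286.0000 / 6 = 1881.0000
CL = X̄̄ = 1881.0000

1881.000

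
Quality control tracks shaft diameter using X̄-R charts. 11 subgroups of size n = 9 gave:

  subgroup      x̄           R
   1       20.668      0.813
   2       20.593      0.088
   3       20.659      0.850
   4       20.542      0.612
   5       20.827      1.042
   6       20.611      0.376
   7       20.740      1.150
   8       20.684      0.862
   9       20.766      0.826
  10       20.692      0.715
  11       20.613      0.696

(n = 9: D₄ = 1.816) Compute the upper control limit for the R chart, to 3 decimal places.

R̄ = (0.813 + 0.088 + 0.850 + 0.612 + 1.042 + 0.376 + 1.150 + 0.862 + 0.826 + 0.715 + 0.696) / 11 = 8.0300 / 11 = 0.7300
UCL_R = D₄·R̄ = 1.816 × 0.7300 = 1.3257

1.326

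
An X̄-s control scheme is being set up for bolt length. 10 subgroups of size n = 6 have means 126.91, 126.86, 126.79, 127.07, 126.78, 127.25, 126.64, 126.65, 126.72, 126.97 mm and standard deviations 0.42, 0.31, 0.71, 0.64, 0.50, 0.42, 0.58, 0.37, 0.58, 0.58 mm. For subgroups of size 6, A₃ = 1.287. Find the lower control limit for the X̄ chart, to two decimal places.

X̄̄ = (126.91 + 126.86 + 126.79 + 127.07 + 126.78 + 127.25 + 126.64 + 126.65 + 126.72 + 126.97) / 10 = 126.8640
s̄ = (0.42 + 0.31 + 0.71 + 0.64 + 0.50 + 0.42 + 0.58 + 0.37 + 0.58 + 0.58) / 10 = 0.5110
LCL = X̄̄ − A₃·s̄ = 126.8640 − 1.287 × 0.5110 = 126.2063

126.21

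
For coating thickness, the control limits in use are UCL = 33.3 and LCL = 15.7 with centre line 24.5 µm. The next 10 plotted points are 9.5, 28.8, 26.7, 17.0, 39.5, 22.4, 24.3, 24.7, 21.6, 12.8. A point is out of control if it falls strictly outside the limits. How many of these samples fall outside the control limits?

Compare each point to [15.7, 33.3]: sample 1 = 9.5 < LCL; sample 5 = 39.5 > UCL; sample 10 = 12.8 < LCL.

3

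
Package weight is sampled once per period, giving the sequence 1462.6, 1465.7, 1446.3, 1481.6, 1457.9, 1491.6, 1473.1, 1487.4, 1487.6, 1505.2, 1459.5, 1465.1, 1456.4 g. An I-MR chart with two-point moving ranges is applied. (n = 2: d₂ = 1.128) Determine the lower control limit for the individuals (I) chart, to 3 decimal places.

X̄ = (1462.6 + 1465.7 + 1446.3 + 1481.6 + 1457.9 + 1491.6 + 1473.1 + 1487.4 + 1487.6 + 1505.2 + 1459.5 + 1465.1 + 1456.4) / 13 = 1472.3077
Moving ranges: 3.1, 19.4, 35.3, 23.7, 33.7, 18.5, 14.3, 0.2, 17.6, 45.7, 5.6, 8.7; M̄R̄ = 225.8000 / 12 = 18.8167
LCL = X̄ − 3·M̄R̄/d₂ = 1472.3077 − 3 × 18.8167 / 1.128 = 1422.2634

1422.263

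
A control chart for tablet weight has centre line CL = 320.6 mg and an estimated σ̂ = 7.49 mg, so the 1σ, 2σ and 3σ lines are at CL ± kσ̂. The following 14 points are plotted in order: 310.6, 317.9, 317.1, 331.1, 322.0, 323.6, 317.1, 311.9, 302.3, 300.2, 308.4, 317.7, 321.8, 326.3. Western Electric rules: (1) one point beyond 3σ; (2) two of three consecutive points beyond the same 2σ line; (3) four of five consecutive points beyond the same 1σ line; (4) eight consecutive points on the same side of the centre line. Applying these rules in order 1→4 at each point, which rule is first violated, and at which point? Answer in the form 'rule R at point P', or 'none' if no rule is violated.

rule 2 at point 10

Zone of each point (C = within 1σ̂, B = 1σ̂–2σ̂, A = 2σ̂–3σ̂, * = beyond 3σ̂; sign = side of CL): 1:-B, 2:-C, 3:-C, 4:+B, 5:+C, 6:+C, 7:-C, 8:-B, 9:-A, 10:-A, 11:-B, 12:-C, 13:+C, 14:+C
Rule 2 (two of three consecutive points beyond the same 2σ limit) is satisfied at point 10.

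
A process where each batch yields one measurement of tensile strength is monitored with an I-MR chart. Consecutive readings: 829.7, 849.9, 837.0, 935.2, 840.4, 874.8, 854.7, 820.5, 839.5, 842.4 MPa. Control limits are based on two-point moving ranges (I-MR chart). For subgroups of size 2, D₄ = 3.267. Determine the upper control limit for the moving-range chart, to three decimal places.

Moving ranges: 20.2, 12.9, 98.2, 94.8, 34.4, 20.1, 34.2, 19.0, 2.9; M̄R̄ = 336.7000 / 9 = 37.4111
UCL_MR = D₄·M̄R̄ = 3.267 × 37.4111 = 122.2221

122.222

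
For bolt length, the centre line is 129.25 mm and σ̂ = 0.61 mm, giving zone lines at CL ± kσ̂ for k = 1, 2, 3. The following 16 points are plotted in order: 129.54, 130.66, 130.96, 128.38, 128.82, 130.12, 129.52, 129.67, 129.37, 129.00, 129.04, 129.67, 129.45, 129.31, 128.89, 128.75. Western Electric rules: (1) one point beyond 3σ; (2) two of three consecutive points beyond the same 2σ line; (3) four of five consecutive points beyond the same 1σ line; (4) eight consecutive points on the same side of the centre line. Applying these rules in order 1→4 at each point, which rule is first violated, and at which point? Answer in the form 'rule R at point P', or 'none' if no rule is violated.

Zone of each point (C = within 1σ̂, B = 1σ̂–2σ̂, A = 2σ̂–3σ̂, * = beyond 3σ̂; sign = side of CL): 1:+C, 2:+A, 3:+A, 4:-B, 5:-C, 6:+B, 7:+C, 8:+C, 9:+C, 10:-C, 11:-C, 12:+C, 13:+C, 14:+C, 15:-C, 16:-C
Rule 2 (two of three consecutive points beyond the same 2σ limit) is satisfied at point 3.

rule 2 at point 3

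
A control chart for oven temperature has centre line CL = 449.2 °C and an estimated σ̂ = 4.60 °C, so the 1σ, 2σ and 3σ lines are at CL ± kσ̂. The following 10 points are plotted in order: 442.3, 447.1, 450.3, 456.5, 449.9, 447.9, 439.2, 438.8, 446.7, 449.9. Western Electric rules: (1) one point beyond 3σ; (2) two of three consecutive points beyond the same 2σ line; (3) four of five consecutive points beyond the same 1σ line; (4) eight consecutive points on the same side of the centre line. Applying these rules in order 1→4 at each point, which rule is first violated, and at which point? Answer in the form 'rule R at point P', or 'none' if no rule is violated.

rule 2 at point 8

Zone of each point (C = within 1σ̂, B = 1σ̂–2σ̂, A = 2σ̂–3σ̂, * = beyond 3σ̂; sign = side of CL): 1:-B, 2:-C, 3:+C, 4:+B, 5:+C, 6:-C, 7:-A, 8:-A, 9:-C, 10:+C
Rule 2 (two of three consecutive points beyond the same 2σ limit) is satisfied at point 8.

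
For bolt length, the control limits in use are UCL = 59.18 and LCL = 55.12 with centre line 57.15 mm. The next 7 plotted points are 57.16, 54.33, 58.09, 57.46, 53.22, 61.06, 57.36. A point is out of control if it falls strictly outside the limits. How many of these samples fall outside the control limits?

Compare each point to [55.12, 59.18]: sample 2 = 54.33 < LCL; sample 5 = 53.22 < LCL; sample 6 = 61.06 > UCL.

3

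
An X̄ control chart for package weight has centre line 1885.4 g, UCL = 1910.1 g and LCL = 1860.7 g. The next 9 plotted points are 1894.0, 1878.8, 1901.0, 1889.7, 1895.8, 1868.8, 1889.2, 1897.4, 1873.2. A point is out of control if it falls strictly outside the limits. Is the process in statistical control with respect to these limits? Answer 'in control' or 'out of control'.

in control

All 9 points lie within [1860.7, 1910.1].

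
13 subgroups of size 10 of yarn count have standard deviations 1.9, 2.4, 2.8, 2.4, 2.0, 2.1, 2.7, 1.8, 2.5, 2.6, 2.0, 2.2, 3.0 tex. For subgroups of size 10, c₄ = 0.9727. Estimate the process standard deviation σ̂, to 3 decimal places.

2.404

s̄ = (1.9 + 2.4 + 2.8 + 2.4 + 2.0 + 2.1 + 2.7 + 1.8 + 2.5 + 2.6 + 2.0 + 2.2 + 3.0) / 13 = 2.3385
σ̂ = s̄ / c₄ = 2.3385 / 0.9727 = 2.4041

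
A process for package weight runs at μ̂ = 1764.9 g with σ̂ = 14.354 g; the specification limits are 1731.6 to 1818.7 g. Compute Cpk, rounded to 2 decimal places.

Cpu = (USL − μ̂) / (3σ̂) = (1818.7 − 1764.9) / (3 × 14.354) = 1.2494; Cpl = (μ̂ − LSL) / (3σ̂) = (1764.9 − 1731.6) / (3 × 14.354) = 0.7733; Cpk = min(Cpu, Cpl) = 0.7733

0.77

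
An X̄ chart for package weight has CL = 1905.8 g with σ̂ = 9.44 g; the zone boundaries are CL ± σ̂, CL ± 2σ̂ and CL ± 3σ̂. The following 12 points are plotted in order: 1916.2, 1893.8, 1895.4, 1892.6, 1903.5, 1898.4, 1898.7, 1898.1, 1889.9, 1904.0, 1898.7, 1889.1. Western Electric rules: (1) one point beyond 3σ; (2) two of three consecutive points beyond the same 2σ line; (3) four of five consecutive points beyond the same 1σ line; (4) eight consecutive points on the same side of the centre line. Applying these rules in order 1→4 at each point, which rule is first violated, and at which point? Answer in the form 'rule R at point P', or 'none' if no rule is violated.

rule 4 at point 9

Zone of each point (C = within 1σ̂, B = 1σ̂–2σ̂, A = 2σ̂–3σ̂, * = beyond 3σ̂; sign = side of CL): 1:+B, 2:-B, 3:-B, 4:-B, 5:-C, 6:-C, 7:-C, 8:-C, 9:-B, 10:-C, 11:-C, 12:-B
Rule 4 (eight consecutive points on the same side of the centre line) is satisfied at point 9.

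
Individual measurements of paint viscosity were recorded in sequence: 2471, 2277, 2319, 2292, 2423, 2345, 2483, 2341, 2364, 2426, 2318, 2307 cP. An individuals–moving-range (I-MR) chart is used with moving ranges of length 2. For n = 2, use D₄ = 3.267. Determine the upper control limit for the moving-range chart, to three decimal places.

283.932

Moving ranges: 194, 42, 27, 131, 78, 138, 142, 23, 62, 108, 11; M̄R̄ = 956.0000 / 11 = 86.9091
UCL_MR = D₄·M̄R̄ = 3.267 × 86.9091 = 283.9320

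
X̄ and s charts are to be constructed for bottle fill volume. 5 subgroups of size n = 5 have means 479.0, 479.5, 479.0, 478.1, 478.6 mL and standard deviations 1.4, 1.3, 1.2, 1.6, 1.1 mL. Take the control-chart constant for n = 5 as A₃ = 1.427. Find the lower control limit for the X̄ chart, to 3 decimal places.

X̄̄ = (479.0 + 479.5 + 479.0 + 478.1 + 478.6) / 5 = 478.8400
s̄ = (1.4 + 1.3 + 1.2 + 1.6 + 1.1) / 5 = 1.3200
LCL = X̄̄ − A₃·s̄ = 478.8400 − 1.427 × 1.3200 = 476.9564

476.956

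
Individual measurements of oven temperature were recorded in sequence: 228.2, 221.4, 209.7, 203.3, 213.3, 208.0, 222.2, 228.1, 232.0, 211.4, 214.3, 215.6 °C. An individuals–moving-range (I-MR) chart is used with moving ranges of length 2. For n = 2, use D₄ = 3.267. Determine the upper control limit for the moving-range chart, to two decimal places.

26.43

Moving ranges: 6.8, 11.7, 6.4, 10.0, 5.3, 14.2, 5.9, 3.9, 20.6, 2.9, 1.3; M̄R̄ = 89.0000 / 11 = 8.0909
UCL_MR = D₄·M̄R̄ = 3.267 × 8.0909 = 26.4330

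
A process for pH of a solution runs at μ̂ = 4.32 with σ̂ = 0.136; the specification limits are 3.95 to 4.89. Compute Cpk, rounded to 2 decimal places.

0.91

Cpu = (USL − μ̂) / (3σ̂) = (4.89 − 4.32) / (3 × 0.136) = 1.3971; Cpl = (μ̂ − LSL) / (3σ̂) = (4.32 − 3.95) / (3 × 0.136) = 0.9069; Cpk = min(Cpu, Cpl) = 0.9069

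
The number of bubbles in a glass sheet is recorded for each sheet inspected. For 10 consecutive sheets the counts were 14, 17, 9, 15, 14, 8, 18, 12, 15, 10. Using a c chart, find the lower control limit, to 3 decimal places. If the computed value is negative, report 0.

c̄ = (14 + 17 + 9 + 15 + 14 + 8 + 18 + 12 + 15 + 10) / 10 = 132 / 10 = 13.2000
LCL = c̄ − 3√c̄ = 13.2000 − 3 × 3.6332 = 2.3005

2.300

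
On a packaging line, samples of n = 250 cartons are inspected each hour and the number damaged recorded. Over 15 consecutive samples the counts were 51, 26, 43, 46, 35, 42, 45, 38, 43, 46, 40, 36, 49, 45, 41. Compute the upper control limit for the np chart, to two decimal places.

p̄ = Σdᵢ / (k·n) = 626 / (15 × 250) = 0.16693
UCL = np̄ + 3·√(np̄(1−p̄)) = 41.7333 + 3 × √(41.7333×0.83307) = 41.7333 + 3 × 5.8963 = 59.4223

59.42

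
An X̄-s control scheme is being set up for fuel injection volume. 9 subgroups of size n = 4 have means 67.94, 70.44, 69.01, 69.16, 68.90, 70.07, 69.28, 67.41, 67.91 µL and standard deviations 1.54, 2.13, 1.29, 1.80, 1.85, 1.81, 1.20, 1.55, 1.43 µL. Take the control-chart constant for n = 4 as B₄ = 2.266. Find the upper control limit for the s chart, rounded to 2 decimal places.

s̄ = (1.54 + 2.13 + 1.29 + 1.80 + 1.85 + 1.81 + 1.20 + 1.55 + 1.43) / 9 = 1.6222
UCL_s = B₄·s̄ = 2.266 × 1.6222 = 3.6760

3.68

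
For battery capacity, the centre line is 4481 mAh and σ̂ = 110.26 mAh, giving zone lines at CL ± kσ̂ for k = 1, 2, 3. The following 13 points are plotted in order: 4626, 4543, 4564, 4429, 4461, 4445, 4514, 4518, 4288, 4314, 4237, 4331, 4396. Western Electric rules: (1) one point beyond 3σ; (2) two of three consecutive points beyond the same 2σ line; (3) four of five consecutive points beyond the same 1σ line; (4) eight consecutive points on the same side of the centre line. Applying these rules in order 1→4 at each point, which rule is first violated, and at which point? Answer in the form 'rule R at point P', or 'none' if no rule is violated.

Zone of each point (C = within 1σ̂, B = 1σ̂–2σ̂, A = 2σ̂–3σ̂, * = beyond 3σ̂; sign = side of CL): 1:+B, 2:+C, 3:+C, 4:-C, 5:-C, 6:-C, 7:+C, 8:+C, 9:-B, 10:-B, 11:-A, 12:-B, 13:-C
Rule 3 (four of five consecutive points beyond the same 1σ limit) is satisfied at point 12.

rule 3 at point 12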